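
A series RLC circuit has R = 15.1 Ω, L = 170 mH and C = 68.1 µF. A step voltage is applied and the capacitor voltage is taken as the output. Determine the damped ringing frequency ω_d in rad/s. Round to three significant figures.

For a series RLC circuit (capacitor voltage as output), ω_n = 1/√(LC) = 1/√(170 mH · 68.1 µF) = 294 rad/s.
ζ = (R/2)·√(C/L) = (15.1/2)·√(68.1 µF/170 mH) = 0.151.
ω_d = 294·√(1 − 0.151²) = 291 rad/s.

ω_d ≈ 291 rad/s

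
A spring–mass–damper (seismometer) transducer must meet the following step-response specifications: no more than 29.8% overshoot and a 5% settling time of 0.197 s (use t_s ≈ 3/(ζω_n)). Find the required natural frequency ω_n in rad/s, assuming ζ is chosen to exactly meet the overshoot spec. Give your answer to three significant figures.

From %OS = 100·exp(−πζ/√(1−ζ²)), invert to get ζ = −ln(OS)/√(π² + ln²(OS)) with OS = 0.298.
−ln 0.298 = 1.211, so ζ = 1.211/√(π² + 1.466) = 0.360.
From t_s ≈ 3/(ζω_n): ω_n = 3/(ζ·t_s) = 3/(0.360·0.197) = 42.3 rad/s.

ω_n ≈ 42.3 rad/s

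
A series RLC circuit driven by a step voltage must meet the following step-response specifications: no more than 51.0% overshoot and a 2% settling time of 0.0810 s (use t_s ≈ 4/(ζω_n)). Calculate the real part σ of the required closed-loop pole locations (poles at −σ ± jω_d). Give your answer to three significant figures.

The settling-time spec alone fixes σ = ζω_n = 4/t_s = 4/0.0810 = 49.4.
(Overshoot then fixes ζ = 0.210 and hence ω_d = σ·√(1−ζ²)/ζ = 230 rad/s.)

σ ≈ 49.4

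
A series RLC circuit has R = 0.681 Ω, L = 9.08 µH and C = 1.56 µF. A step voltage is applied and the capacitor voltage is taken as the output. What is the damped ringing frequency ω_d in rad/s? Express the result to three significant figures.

ω_d ≈ 263000 rad/s

For a series RLC circuit (capacitor voltage as output), ω_n = 1/√(LC) = 1/√(9.08 µH · 1.56 µF) = 266000 rad/s.
ζ = (R/2)·√(C/L) = (0.681/2)·√(1.56 µF/9.08 µH) = 0.141.
ω_d = 266000·√(1 − 0.141²) = 263000 rad/s.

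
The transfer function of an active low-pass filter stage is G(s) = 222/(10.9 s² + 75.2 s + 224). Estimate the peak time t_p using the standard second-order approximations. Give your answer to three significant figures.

t_p ≈ 1.07 s

Dividing through by 10.9: denominator becomes s² + 6.899 s + 20.55.
So ω_n = √20.55 = 4.53 rad/s and ζ = 6.899/(2·4.53) = 0.761.
ω_d = ω_n√(1−ζ²) = 2.94 rad/s. t_p = π/ω_d = 1.07 s.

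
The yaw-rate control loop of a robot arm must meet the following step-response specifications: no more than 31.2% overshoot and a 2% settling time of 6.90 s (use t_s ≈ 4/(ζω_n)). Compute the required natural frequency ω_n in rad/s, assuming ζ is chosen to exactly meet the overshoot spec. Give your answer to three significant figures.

ζ = −ln(OS)/√(π² + (ln OS)²). With OS = 0.312, ln OS = −1.165 and ζ = 1.165/3.351 = 0.348.
From t_s ≈ 4/(ζω_n): ω_n = 4/(ζ·t_s) = 4/(0.348·6.90) = 1.67 rad/s.

ω_n ≈ 1.67 rad/s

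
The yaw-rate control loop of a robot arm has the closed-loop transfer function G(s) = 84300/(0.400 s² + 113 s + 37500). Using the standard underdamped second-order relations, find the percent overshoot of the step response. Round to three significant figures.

Dividing through by 0.400: denominator becomes s² + 282.5 s + 93750.
So ω_n = √93750 = 306 rad/s and ζ = 282.5/(2·306) = 0.461.
%OS = 100·exp(−πζ/√(1−ζ²)) = 19.5%.

%OS ≈ 19.5%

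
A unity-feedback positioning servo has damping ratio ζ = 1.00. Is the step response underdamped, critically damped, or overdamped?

critically damped

Since ζ = 1, the system is critically damped.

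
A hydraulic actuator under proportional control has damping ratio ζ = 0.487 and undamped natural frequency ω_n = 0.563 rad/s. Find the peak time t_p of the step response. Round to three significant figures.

t_p ≈ 6.39 s

The damped frequency is ω_d = ω_n√(1−ζ²) = 0.563·√(1−0.237) = 0.492 rad/s.
Peak time t_p = π/ω_d = π/0.492 = 6.39 s.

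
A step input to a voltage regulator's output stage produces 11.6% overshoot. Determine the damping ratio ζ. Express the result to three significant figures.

ζ ≈ 0.566

From %OS = 100·exp(−πζ/√(1−ζ²)), invert to get ζ = −ln(OS)/√(π² + ln²(OS)) with OS = 0.116.
−ln 0.116 = 2.154, so ζ = 2.154/√(π² + 4.640) = 0.566.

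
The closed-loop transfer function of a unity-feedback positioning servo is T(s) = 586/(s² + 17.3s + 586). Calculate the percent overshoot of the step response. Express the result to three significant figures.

%OS ≈ 30.1%

Matching coefficients with s² + 2ζω_n s + ω_n² gives ω_n² = 586 ⇒ ω_n = 24.2 rad/s, and ζ = 17.3/(2ω_n) = 0.357.
%OS = 100·exp(−πζ/√(1−ζ²)) = 30.1%.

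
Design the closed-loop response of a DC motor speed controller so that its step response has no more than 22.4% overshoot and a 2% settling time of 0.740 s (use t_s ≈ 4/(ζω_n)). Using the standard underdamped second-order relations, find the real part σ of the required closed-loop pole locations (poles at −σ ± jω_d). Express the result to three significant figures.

The settling-time spec alone fixes σ = ζω_n = 4/t_s = 4/0.740 = 5.41.
(Overshoot then fixes ζ = 0.430 and hence ω_d = σ·√(1−ζ²)/ζ = 11.4 rad/s.)

σ ≈ 5.41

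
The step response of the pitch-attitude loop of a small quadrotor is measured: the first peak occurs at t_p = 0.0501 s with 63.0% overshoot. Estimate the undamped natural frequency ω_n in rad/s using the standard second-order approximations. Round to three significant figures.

ω_n ≈ 63.4 rad/s

The overshoot fixes ζ = −ln(OS)/√(π²+ln²(OS)) = 0.146.
From t_p = π/ω_d, ω_d = π/0.0501 = 62.7 rad/s, so ω_n = ω_d/√(1−ζ²) = 63.4 rad/s.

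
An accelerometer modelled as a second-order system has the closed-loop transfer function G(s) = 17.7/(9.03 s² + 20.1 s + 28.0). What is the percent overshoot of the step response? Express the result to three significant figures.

%OS ≈ 7.71%

Dividing through by 9.03: denominator becomes s² + 2.226 s + 3.101.
So ω_n = √3.101 = 1.76 rad/s and ζ = 2.226/(2·1.76) = 0.632.
%OS = 100·exp(−πζ/√(1−ζ²)) = 7.71%.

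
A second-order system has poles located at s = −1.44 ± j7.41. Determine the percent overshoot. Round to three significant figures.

%OS ≈ 54.3%

The poles are at −σ ± jω_d with σ = 1.44 and ω_d = 7.41, so ω_n = √(σ²+ω_d²) = 7.55 rad/s and ζ = σ/ω_n = 0.191.
%OS = 100 e^{−πζ/√(1−ζ²)} with ζ = 0.191 gives 54.3%.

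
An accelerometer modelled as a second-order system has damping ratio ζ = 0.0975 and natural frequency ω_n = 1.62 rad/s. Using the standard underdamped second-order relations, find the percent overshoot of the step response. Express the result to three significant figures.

For an underdamped second-order system, %OS = 100·exp(−πζ/√(1−ζ²)).
πζ/√(1−ζ²) = π·0.0975/√(1−0.00951) = 0.3078, so %OS = 100·e^(−0.3078) = 73.5%.

%OS ≈ 73.5%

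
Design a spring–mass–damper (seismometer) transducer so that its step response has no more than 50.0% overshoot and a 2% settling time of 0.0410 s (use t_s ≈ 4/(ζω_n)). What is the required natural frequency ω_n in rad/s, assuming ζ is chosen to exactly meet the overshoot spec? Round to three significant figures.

ω_n ≈ 453 rad/s

Inverting the overshoot relation: ζ = |ln 0.500|/√(π² + ln²0.500) = 0.215.
From t_s ≈ 4/(ζω_n): ω_n = 4/(ζ·t_s) = 4/(0.215·0.0410) = 453 rad/s.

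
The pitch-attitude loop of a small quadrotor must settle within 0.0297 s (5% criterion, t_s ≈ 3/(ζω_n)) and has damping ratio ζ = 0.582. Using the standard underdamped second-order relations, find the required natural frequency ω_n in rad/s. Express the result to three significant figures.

ω_n ≈ 174 rad/s

Rearranging t_s ≈ 3/(ζω_n) gives ω_n = 3/(ζ·t_s) = 3/(0.582 × 0.0297) = 174 rad/s.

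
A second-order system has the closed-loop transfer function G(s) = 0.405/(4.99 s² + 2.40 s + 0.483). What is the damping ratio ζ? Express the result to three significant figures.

ζ ≈ 0.773

Dividing through by 4.99: denominator becomes s² + 0.4810 s + 0.09679.
So ω_n = √0.09679 = 0.311 rad/s and ζ = 0.4810/(2·0.311) = 0.773.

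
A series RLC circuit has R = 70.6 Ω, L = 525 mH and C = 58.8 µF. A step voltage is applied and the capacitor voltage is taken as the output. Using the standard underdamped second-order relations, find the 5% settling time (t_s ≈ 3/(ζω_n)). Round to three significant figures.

For a series RLC circuit (capacitor voltage as output), ω_n = 1/√(LC) = 1/√(525 mH · 58.8 µF) = 180 rad/s.
ζ = (R/2)·√(C/L) = (70.6/2)·√(58.8 µF/525 mH) = 0.374.
t_s ≈ 3/(ζω_n) = 0.0446 s.

t_s ≈ 0.0446 s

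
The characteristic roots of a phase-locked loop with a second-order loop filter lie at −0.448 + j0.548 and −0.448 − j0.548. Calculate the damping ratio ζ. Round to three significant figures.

ζ ≈ 0.633

The poles are at −σ ± jω_d with σ = 0.448 and ω_d = 0.548, so ω_n = √(σ²+ω_d²) = 0.708 rad/s and ζ = σ/ω_n = 0.633.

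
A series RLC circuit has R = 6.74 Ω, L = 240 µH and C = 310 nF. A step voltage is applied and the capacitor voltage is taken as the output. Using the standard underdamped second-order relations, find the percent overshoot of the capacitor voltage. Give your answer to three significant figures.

For a series RLC circuit (capacitor voltage as output), ω_n = 1/√(LC) = 1/√(240 µH · 310 nF) = 116000 rad/s.
ζ = (R/2)·√(C/L) = (6.74/2)·√(310 nF/240 µH) = 0.121.
%OS = 100·exp(−πζ/√(1−ζ²)) = 68.2%.

%OS ≈ 68.2%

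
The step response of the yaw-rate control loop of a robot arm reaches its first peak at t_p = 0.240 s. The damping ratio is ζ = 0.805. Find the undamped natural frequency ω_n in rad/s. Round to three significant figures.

Peak time t_p = π/ω_d, so ω_d = π/t_p = π/0.240 = 13.1 rad/s.
ω_n = ω_d/√(1−ζ²) = 13.1/√0.352 = 22.1 rad/s.

ω_n ≈ 22.1 rad/s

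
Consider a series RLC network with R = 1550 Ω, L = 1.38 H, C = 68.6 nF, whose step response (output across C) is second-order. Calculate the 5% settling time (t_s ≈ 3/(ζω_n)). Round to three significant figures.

For a series RLC circuit (capacitor voltage as output), ω_n = 1/√(LC) = 1/√(1.38 H · 68.6 nF) = 3250 rad/s.
ζ = (R/2)·√(C/L) = (1550/2)·√(68.6 nF/1.38 H) = 0.173.
t_s ≈ 3/(ζω_n) = 0.00534 s.

t_s ≈ 0.00534 s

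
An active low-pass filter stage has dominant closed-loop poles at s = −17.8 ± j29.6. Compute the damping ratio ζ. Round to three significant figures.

ζ ≈ 0.515

With σ = 17.8, ω_d = 29.6: ω_n = √(σ²+ω_d²) = 34.5 rad/s, ζ = σ/ω_n = 0.515.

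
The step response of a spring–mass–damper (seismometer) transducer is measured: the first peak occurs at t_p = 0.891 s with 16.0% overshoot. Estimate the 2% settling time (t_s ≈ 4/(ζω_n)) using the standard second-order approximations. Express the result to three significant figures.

The overshoot fixes ζ = −ln(OS)/√(π²+ln²(OS)) = 0.504.
From t_p = π/ω_d, ω_d = π/0.891 = 3.53 rad/s, so ω_n = ω_d/√(1−ζ²) = 4.08 rad/s.
t_s ≈ 4/(ζω_n) = 4/(0.504·4.08) = 1.94 s.

t_s ≈ 1.94 s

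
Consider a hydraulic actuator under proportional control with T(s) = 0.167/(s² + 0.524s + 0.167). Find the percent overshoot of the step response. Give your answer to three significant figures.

ω_n = √0.167 = 0.409 rad/s; ζ = 0.524/(2·0.409) = 0.641.
%OS = 100·exp(−πζ/√(1−ζ²)) = 7.25%.

%OS ≈ 7.25%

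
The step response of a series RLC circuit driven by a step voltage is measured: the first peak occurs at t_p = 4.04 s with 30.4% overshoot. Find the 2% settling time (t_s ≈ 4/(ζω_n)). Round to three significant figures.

ζ from %OS: ζ = |ln 0.304|/√(π²+ln²0.304) = 0.354.
From t_p = π/ω_d, ω_d = π/4.04 = 0.778 rad/s, so ω_n = ω_d/√(1−ζ²) = 0.832 rad/s.
t_s ≈ 4/(ζω_n) = 4/(0.354·0.832) = 13.6 s.

t_s ≈ 13.6 s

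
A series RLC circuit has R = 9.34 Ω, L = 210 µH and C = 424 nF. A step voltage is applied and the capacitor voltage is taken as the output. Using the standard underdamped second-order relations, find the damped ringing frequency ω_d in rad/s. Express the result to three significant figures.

For a series RLC circuit (capacitor voltage as output), ω_n = 1/√(LC) = 1/√(210 µH · 424 nF) = 106000 rad/s.
ζ = (R/2)·√(C/L) = (9.34/2)·√(424 nF/210 µH) = 0.210.
The damped frequency ω_d = ω_n√(1−ζ²) = 104000 rad/s.

ω_d ≈ 104000 rad/s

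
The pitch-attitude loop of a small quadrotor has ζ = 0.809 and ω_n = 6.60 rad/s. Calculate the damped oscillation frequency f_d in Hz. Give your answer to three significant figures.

ω_d = ω_n√(1−ζ²) = 6.60·√0.346 = 3.88 rad/s.
f_d = ω_d/(2π) = 0.617 Hz.

f_d ≈ 0.617 Hz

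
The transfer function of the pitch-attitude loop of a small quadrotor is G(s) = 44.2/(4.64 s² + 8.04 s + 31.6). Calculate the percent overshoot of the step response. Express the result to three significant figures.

%OS ≈ 33.1%

Dividing through by 4.64: denominator becomes s² + 1.733 s + 6.810.
So ω_n = √6.810 = 2.61 rad/s and ζ = 1.733/(2·2.61) = 0.332.
%OS = 100 e^{−πζ/√(1−ζ²)} with ζ = 0.332 gives 33.1%.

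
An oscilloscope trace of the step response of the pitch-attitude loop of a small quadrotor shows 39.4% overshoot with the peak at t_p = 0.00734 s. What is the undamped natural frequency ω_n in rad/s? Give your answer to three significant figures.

ω_n ≈ 446 rad/s

ζ from %OS: ζ = |ln 0.394|/√(π²+ln²0.394) = 0.284.
t_p = π/ω_d ⇒ ω_d = 428 rad/s; then ω_n = ω_d/√(1−ζ²) = 446 rad/s.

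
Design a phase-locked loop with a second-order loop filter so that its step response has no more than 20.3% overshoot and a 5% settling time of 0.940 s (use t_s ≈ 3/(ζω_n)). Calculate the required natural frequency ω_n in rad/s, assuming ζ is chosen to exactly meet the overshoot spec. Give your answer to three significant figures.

ω_n ≈ 7.05 rad/s

From %OS = 100·exp(−πζ/√(1−ζ²)), invert to get ζ = −ln(OS)/√(π² + ln²(OS)) with OS = 0.203.
−ln 0.203 = 1.595, so ζ = 1.595/√(π² + 2.543) = 0.453.
From t_s ≈ 3/(ζω_n): ω_n = 3/(ζ·t_s) = 3/(0.453·0.940) = 7.05 rad/s.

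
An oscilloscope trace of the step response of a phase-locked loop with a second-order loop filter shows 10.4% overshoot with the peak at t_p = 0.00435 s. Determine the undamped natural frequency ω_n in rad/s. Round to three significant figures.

ζ from %OS: ζ = |ln 0.104|/√(π²+ln²0.104) = 0.585.
t_p = π/ω_d ⇒ ω_d = 722 rad/s; then ω_n = ω_d/√(1−ζ²) = 890 rad/s.

ω_n ≈ 890 rad/s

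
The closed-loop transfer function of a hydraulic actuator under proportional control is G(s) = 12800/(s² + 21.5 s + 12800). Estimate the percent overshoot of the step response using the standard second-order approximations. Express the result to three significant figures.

Matching coefficients with s² + 2ζω_n s + ω_n² gives ω_n² = 12800 ⇒ ω_n = 113 rad/s, and ζ = 21.5/(2ω_n) = 0.0950.
%OS = 100·exp(−πζ/√(1−ζ²)) = 74.1%.

%OS ≈ 74.1%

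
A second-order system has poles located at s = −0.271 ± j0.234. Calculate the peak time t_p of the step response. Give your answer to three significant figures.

t_p ≈ 13.4 s

t_p = π/ω_d with ω_d = 0.234 (the imaginary part), so t_p = 13.4 s.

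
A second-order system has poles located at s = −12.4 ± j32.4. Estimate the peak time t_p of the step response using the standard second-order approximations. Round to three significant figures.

t_p = π/ω_d with ω_d = 32.4 (the imaginary part), so t_p = 0.0970 s.

t_p ≈ 0.0970 s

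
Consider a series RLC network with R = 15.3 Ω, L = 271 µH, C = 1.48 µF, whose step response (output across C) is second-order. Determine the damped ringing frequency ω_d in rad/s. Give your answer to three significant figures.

ω_d ≈ 41200 rad/s

For a series RLC circuit (capacitor voltage as output), ω_n = 1/√(LC) = 1/√(271 µH · 1.48 µF) = 49900 rad/s.
ζ = (R/2)·√(C/L) = (15.3/2)·√(1.48 µF/271 µH) = 0.565.
ω_d = ω_n√(1−ζ²) = 41200 rad/s.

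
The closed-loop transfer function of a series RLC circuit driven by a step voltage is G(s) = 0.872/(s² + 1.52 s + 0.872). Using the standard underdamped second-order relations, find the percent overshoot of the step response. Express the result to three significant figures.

%OS ≈ 1.23%

Comparing the denominator to s² + 2ζω_n s + ω_n²: ω_n = √0.872 = 0.934 rad/s, and 2ζω_n = 1.52 so ζ = 1.52/(2·0.934) = 0.814.
%OS = 100·exp(−πζ/√(1−ζ²)) = 1.23%.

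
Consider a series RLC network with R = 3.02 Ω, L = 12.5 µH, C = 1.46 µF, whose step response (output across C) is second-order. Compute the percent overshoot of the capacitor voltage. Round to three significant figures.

For a series RLC circuit (capacitor voltage as output), ω_n = 1/√(LC) = 1/√(12.5 µH · 1.46 µF) = 234000 rad/s.
ζ = (R/2)·√(C/L) = (3.02/2)·√(1.46 µF/12.5 µH) = 0.516.
%OS = 100 e^{−πζ/√(1−ζ²)} with ζ = 0.516 gives 15.1%.

%OS ≈ 15.1%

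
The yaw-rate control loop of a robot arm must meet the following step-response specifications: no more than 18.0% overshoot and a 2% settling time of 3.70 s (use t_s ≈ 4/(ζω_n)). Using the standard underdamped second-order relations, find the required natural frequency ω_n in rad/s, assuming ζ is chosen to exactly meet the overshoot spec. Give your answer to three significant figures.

From %OS = 100·exp(−πζ/√(1−ζ²)), invert to get ζ = −ln(OS)/√(π² + ln²(OS)) with OS = 0.180.
−ln 0.180 = 1.715, so ζ = 1.715/√(π² + 2.941) = 0.479.
Then ω_n = 4/(ζ t_s) = 4/(0.479 × 3.70) = 2.26 rad/s.

ω_n ≈ 2.26 rad/s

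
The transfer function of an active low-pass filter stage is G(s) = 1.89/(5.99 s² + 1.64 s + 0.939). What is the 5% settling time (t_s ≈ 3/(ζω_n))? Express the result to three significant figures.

t_s ≈ 21.9 s

Dividing through by 5.99: denominator becomes s² + 0.2738 s + 0.1568.
So ω_n = √0.1568 = 0.396 rad/s and ζ = 0.2738/(2·0.396) = 0.346.
t_s ≈ 3/(ζω_n) = 21.9 s.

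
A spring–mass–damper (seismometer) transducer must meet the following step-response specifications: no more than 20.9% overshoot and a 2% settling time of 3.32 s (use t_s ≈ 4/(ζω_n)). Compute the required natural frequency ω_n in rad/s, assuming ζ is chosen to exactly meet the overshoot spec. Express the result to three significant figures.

Inverting the overshoot relation: ζ = |ln 0.209|/√(π² + ln²0.209) = 0.446.
Then ω_n = 4/(ζ t_s) = 4/(0.446 × 3.32) = 2.70 rad/s.

ω_n ≈ 2.70 rad/s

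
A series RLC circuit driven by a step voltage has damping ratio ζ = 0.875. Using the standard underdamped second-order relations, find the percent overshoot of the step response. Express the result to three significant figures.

%OS ≈ 0.342%

For an underdamped second-order system, %OS = 100·exp(−πζ/√(1−ζ²)).
πζ/√(1−ζ²) = π·0.875/√(1−0.766) = 5.678, so %OS = 100·e^(−5.678) = 0.342%.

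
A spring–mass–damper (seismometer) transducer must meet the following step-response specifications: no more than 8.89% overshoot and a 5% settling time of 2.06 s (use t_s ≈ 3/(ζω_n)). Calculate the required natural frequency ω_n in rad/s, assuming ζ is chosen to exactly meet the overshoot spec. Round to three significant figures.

Inverting the overshoot relation: ζ = |ln 0.0889|/√(π² + ln²0.0889) = 0.610.
Then ω_n = 3/(ζ t_s) = 3/(0.610 × 2.06) = 2.39 rad/s.

ω_n ≈ 2.39 rad/s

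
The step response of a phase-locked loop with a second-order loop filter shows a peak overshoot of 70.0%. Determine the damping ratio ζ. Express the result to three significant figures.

Inverting the overshoot relation: ζ = |ln 0.700|/√(π² + ln²0.700) = 0.113.

ζ ≈ 0.113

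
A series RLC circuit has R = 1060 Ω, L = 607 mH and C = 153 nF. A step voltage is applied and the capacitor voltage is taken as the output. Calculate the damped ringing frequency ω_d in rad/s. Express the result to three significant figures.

For a series RLC circuit (capacitor voltage as output), ω_n = 1/√(LC) = 1/√(607 mH · 153 nF) = 3280 rad/s.
ζ = (R/2)·√(C/L) = (1060/2)·√(153 nF/607 mH) = 0.266.
The damped frequency ω_d = ω_n√(1−ζ²) = 3160 rad/s.

ω_d ≈ 3160 rad/s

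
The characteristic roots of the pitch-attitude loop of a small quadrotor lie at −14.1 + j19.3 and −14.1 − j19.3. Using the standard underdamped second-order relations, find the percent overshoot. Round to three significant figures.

With σ = 14.1, ω_d = 19.3: ω_n = √(σ²+ω_d²) = 23.9 rad/s, ζ = σ/ω_n = 0.590.
%OS = 100·exp(−πζ/√(1−ζ²)) = 10.1%.

%OS ≈ 10.1%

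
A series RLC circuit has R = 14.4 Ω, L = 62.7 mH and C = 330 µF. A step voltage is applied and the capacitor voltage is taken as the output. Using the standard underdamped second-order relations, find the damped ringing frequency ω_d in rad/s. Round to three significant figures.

ω_d ≈ 187 rad/s

For a series RLC circuit (capacitor voltage as output), ω_n = 1/√(LC) = 1/√(62.7 mH · 330 µF) = 220 rad/s.
ζ = (R/2)·√(C/L) = (14.4/2)·√(330 µF/62.7 mH) = 0.522.
ω_d = ω_n√(1−ζ²) = 187 rad/s.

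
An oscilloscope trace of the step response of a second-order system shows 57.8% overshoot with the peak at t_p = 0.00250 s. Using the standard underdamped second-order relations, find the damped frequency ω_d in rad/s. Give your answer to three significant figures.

t_p = π/ω_d, so ω_d = π/0.00250 = 1260 rad/s.

ω_d ≈ 1260 rad/s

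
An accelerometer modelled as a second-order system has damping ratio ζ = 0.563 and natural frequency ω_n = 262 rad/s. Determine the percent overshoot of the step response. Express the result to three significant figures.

%OS ≈ 11.8%

For an underdamped second-order system, %OS = 100·exp(−πζ/√(1−ζ²)).
πζ/√(1−ζ²) = π·0.563/√(1−0.317) = 2.140, so %OS = 100·e^(−2.140) = 11.8%.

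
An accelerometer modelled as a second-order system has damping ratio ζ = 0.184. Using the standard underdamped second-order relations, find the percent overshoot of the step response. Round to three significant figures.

For an underdamped second-order system, %OS = 100·exp(−πζ/√(1−ζ²)).
πζ/√(1−ζ²) = π·0.184/√(1−0.0339) = 0.5881, so %OS = 100·e^(−0.5881) = 55.5%.

%OS ≈ 55.5%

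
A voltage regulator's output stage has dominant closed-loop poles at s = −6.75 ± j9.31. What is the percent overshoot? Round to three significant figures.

%OS ≈ 10.3%

|pole| = ω_n = √(6.75² + 9.31²) = 11.5 rad/s; ζ = cos θ = σ/ω_n = 0.587.
Overshoot: exp(−π·0.587/√(1−0.587²)) = 0.103, i.e. 10.3%.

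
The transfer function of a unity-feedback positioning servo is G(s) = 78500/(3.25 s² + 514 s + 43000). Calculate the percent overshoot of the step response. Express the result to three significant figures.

Dividing through by 3.25: denominator becomes s² + 158.2 s + 13230.
So ω_n = √13230 = 115 rad/s and ζ = 158.2/(2·115) = 0.687.
Overshoot: exp(−π·0.687/√(1−0.687²)) = 0.0511, i.e. 5.11%.

%OS ≈ 5.11%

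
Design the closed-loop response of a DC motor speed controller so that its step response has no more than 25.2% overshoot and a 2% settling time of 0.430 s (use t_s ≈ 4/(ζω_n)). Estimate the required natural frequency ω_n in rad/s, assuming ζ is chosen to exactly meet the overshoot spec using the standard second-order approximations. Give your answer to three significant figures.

From %OS = 100·exp(−πζ/√(1−ζ²)), invert to get ζ = −ln(OS)/√(π² + ln²(OS)) with OS = 0.252.
−ln 0.252 = 1.378, so ζ = 1.378/√(π² + 1.900) = 0.402.
From t_s ≈ 4/(ζω_n): ω_n = 4/(ζ·t_s) = 4/(0.402·0.430) = 23.2 rad/s.

ω_n ≈ 23.2 rad/s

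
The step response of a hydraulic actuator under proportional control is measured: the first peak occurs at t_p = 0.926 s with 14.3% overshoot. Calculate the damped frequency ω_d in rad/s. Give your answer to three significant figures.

ω_d ≈ 3.39 rad/s

t_p = π/ω_d, so ω_d = π/0.926 = 3.39 rad/s.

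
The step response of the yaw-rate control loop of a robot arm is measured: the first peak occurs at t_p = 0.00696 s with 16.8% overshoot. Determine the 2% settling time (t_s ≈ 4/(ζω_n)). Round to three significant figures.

The overshoot fixes ζ = −ln(OS)/√(π²+ln²(OS)) = 0.494.
From t_p = π/ω_d, ω_d = π/0.00696 = 451 rad/s, so ω_n = ω_d/√(1−ζ²) = 519 rad/s.
t_s ≈ 4/(ζω_n) = 4/(0.494·519) = 0.0156 s.

t_s ≈ 0.0156 s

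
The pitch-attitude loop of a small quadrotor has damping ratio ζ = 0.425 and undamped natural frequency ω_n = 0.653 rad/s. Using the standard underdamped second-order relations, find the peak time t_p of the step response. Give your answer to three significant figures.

t_p ≈ 5.31 s

The damped frequency is ω_d = ω_n√(1−ζ²) = 0.653·√(1−0.181) = 0.591 rad/s.
Peak time t_p = π/ω_d = π/0.591 = 5.31 s.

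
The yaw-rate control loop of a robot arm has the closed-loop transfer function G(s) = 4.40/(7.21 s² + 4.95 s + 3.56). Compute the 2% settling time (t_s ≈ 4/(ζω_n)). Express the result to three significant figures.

t_s ≈ 11.7 s

Dividing through by 7.21: denominator becomes s² + 0.6865 s + 0.4938.
So ω_n = √0.4938 = 0.703 rad/s and ζ = 0.6865/(2·0.703) = 0.489.
t_s ≈ 4/(ζω_n) = 11.7 s.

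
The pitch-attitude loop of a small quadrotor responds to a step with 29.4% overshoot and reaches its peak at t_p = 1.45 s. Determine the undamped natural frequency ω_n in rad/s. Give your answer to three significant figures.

From the overshoot, ζ = −ln(OS)/√(π²+ln²(OS)) = 0.363.
t_p = π/ω_d ⇒ ω_d = 2.17 rad/s; then ω_n = ω_d/√(1−ζ²) = 2.33 rad/s.

ω_n ≈ 2.33 rad/s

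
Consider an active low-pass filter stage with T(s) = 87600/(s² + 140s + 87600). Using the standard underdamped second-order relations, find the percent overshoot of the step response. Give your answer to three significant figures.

Comparing the denominator to s² + 2ζω_n s + ω_n²: ω_n = √87600 = 296 rad/s, and 2ζω_n = 140 so ζ = 140/(2·296) = 0.237.
Overshoot: exp(−π·0.237/√(1−0.237²)) = 0.465, i.e. 46.5%.

%OS ≈ 46.5%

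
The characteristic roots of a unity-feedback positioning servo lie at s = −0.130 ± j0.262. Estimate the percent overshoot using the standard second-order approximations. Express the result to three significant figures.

%OS ≈ 21.0%

|pole| = ω_n = √(0.130² + 0.262²) = 0.292 rad/s; ζ = cos θ = σ/ω_n = 0.444.
Overshoot: exp(−π·0.444/√(1−0.444²)) = 0.210, i.e. 21.0%.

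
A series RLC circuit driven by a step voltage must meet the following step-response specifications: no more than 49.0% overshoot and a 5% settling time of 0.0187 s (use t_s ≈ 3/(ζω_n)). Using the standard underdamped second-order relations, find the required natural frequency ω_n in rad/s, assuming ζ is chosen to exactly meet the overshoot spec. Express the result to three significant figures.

From %OS = 100·exp(−πζ/√(1−ζ²)), invert to get ζ = −ln(OS)/√(π² + ln²(OS)) with OS = 0.490.
−ln 0.490 = 0.7133, so ζ = 0.7133/√(π² + 0.5089) = 0.221.
From t_s ≈ 3/(ζω_n): ω_n = 3/(ζ·t_s) = 3/(0.221·0.0187) = 725 rad/s.

ω_n ≈ 725 rad/s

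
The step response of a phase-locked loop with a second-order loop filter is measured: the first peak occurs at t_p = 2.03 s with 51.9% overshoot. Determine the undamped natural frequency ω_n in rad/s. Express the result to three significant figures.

ω_n ≈ 1.58 rad/s

The overshoot fixes ζ = −ln(OS)/√(π²+ln²(OS)) = 0.204.
t_p = π/ω_d ⇒ ω_d = 1.55 rad/s; then ω_n = ω_d/√(1−ζ²) = 1.58 rad/s.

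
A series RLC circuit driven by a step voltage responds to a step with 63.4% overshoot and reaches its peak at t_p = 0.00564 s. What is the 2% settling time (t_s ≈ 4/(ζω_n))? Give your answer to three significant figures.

ζ from %OS: ζ = |ln 0.634|/√(π²+ln²0.634) = 0.144.
From t_p = π/ω_d, ω_d = π/0.00564 = 557 rad/s, so ω_n = ω_d/√(1−ζ²) = 563 rad/s.
t_s ≈ 4/(ζω_n) = 4/(0.144·563) = 0.0495 s.

t_s ≈ 0.0495 s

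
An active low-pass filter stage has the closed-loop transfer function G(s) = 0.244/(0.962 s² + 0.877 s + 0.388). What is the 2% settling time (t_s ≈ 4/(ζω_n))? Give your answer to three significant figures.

t_s ≈ 8.78 s

Dividing through by 0.962: denominator becomes s² + 0.9116 s + 0.4033.
So ω_n = √0.4033 = 0.635 rad/s and ζ = 0.9116/(2·0.635) = 0.718.
t_s ≈ 4/(ζω_n) = 8.78 s.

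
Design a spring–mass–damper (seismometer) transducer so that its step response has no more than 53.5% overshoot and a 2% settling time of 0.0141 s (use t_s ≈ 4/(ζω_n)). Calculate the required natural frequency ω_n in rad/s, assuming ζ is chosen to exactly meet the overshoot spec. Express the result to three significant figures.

ω_n ≈ 1450 rad/s

From %OS = 100·exp(−πζ/√(1−ζ²)), invert to get ζ = −ln(OS)/√(π² + ln²(OS)) with OS = 0.535.
−ln 0.535 = 0.6255, so ζ = 0.6255/√(π² + 0.3912) = 0.195.
Then ω_n = 4/(ζ t_s) = 4/(0.195 × 0.0141) = 1450 rad/s.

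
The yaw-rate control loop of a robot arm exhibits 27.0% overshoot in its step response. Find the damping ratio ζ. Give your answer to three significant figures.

ζ ≈ 0.385

From %OS = 100·exp(−πζ/√(1−ζ²)), invert to get ζ = −ln(OS)/√(π² + ln²(OS)) with OS = 0.270.
−ln 0.270 = 1.309, so ζ = 1.309/√(π² + 1.714) = 0.385.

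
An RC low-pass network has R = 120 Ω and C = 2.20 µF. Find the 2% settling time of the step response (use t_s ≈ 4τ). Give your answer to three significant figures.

τ = RC = 120 × 2.20 µF = 0.000264 s.
t_s ≈ 4τ = 0.00106 s.

t_s ≈ 0.00106 s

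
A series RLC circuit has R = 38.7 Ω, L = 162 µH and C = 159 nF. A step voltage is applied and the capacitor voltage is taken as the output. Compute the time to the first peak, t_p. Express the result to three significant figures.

t_p ≈ 0.0000200 s

For a series RLC circuit (capacitor voltage as output), ω_n = 1/√(LC) = 1/√(162 µH · 159 nF) = 197000 rad/s.
ζ = (R/2)·√(C/L) = (38.7/2)·√(159 nF/162 µH) = 0.606.
ω_d = 197000·√(1 − 0.606²) = 157000 rad/s. t_p = π/ω_d = 0.0000200 s.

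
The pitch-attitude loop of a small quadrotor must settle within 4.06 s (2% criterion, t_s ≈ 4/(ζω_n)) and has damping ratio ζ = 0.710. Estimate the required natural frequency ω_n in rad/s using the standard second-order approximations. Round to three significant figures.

Rearranging t_s ≈ 4/(ζω_n) gives ω_n = 4/(ζ·t_s) = 4/(0.710 × 4.06) = 1.39 rad/s.

ω_n ≈ 1.39 rad/s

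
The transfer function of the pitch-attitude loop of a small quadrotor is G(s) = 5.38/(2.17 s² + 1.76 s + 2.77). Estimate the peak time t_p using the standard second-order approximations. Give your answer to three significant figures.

Dividing through by 2.17: denominator becomes s² + 0.8111 s + 1.276.
So ω_n = √1.276 = 1.13 rad/s and ζ = 0.8111/(2·1.13) = 0.359.
ω_d = 1.13·√(1 − 0.359²) = 1.05 rad/s. t_p = π/ω_d = 2.98 s.

t_p ≈ 2.98 s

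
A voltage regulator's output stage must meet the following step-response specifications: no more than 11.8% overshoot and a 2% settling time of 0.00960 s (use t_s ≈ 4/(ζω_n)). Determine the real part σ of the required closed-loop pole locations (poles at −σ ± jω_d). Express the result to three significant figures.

σ ≈ 417

The settling-time spec alone fixes σ = ζω_n = 4/t_s = 4/0.00960 = 417.
(Overshoot then fixes ζ = 0.562 and hence ω_d = σ·√(1−ζ²)/ζ = 613 rad/s.)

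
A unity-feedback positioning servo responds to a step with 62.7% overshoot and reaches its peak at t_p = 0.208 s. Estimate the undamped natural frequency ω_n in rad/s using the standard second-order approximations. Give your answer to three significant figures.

ω_n ≈ 15.3 rad/s

The overshoot fixes ζ = −ln(OS)/√(π²+ln²(OS)) = 0.147.
t_p = π/ω_d ⇒ ω_d = 15.1 rad/s; then ω_n = ω_d/√(1−ζ²) = 15.3 rad/s.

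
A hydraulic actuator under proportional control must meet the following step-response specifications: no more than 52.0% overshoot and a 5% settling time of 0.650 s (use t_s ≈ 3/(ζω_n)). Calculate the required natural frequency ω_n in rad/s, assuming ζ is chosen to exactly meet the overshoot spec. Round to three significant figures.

From %OS = 100·exp(−πζ/√(1−ζ²)), invert to get ζ = −ln(OS)/√(π² + ln²(OS)) with OS = 0.520.
−ln 0.520 = 0.6539, so ζ = 0.6539/√(π² + 0.4276) = 0.204.
Then ω_n = 3/(ζ t_s) = 3/(0.204 × 0.650) = 22.6 rad/s.

ω_n ≈ 22.6 rad/s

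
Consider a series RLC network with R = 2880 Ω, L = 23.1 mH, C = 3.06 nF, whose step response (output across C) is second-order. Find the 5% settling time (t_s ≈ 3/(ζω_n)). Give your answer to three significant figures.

t_s ≈ 0.0000481 s

For a series RLC circuit (capacitor voltage as output), ω_n = 1/√(LC) = 1/√(23.1 mH · 3.06 nF) = 119000 rad/s.
ζ = (R/2)·√(C/L) = (2880/2)·√(3.06 nF/23.1 mH) = 0.524.
t_s ≈ 3/(ζω_n) = 0.0000481 s.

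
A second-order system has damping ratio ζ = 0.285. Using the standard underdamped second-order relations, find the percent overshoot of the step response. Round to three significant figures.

%OS ≈ 39.3%

For an underdamped second-order system, %OS = 100·exp(−πζ/√(1−ζ²)).
πζ/√(1−ζ²) = π·0.285/√(1−0.0812) = 0.9341, so %OS = 100·e^(−0.9341) = 39.3%.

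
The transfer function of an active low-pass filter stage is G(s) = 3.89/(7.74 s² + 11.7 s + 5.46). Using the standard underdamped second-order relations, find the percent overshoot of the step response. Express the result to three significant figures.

Dividing through by 7.74: denominator becomes s² + 1.512 s + 0.7054.
So ω_n = √0.7054 = 0.840 rad/s and ζ = 1.512/(2·0.840) = 0.900.
Overshoot: exp(−π·0.900/√(1−0.900²)) = 0.00153, i.e. 0.153%.

%OS ≈ 0.153%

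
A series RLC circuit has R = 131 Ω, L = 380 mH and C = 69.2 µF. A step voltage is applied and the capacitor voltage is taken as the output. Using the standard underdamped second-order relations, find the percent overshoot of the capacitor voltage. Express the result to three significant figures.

For a series RLC circuit (capacitor voltage as output), ω_n = 1/√(LC) = 1/√(380 mH · 69.2 µF) = 195 rad/s.
ζ = (R/2)·√(C/L) = (131/2)·√(69.2 µF/380 mH) = 0.884.
%OS = 100 e^{−πζ/√(1−ζ²)} with ζ = 0.884 gives 0.264%.

%OS ≈ 0.264%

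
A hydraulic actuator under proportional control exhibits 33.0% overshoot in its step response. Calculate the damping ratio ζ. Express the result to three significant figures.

ζ = −ln(OS)/√(π² + (ln OS)²). With OS = 0.330, ln OS = −1.109 and ζ = 1.109/3.331 = 0.333.

ζ ≈ 0.333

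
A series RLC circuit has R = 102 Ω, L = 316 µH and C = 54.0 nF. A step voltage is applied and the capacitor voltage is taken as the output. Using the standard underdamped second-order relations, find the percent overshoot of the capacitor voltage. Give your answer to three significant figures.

%OS ≈ 6.02%

For a series RLC circuit (capacitor voltage as output), ω_n = 1/√(LC) = 1/√(316 µH · 54.0 nF) = 242000 rad/s.
ζ = (R/2)·√(C/L) = (102/2)·√(54.0 nF/316 µH) = 0.667.
%OS = 100·exp(−πζ/√(1−ζ²)) = 6.02%.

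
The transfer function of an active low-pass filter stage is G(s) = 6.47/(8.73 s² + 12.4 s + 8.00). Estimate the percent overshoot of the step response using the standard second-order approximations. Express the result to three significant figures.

Dividing through by 8.73: denominator becomes s² + 1.420 s + 0.9164.
So ω_n = √0.9164 = 0.957 rad/s and ζ = 1.420/(2·0.957) = 0.742.
%OS = 100·exp(−πζ/√(1−ζ²)) = 3.09%.

%OS ≈ 3.09%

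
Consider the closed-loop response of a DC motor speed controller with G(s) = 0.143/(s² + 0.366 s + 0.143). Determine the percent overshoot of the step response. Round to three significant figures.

Matching coefficients with s² + 2ζω_n s + ω_n² gives ω_n² = 0.143 ⇒ ω_n = 0.378 rad/s, and ζ = 0.366/(2ω_n) = 0.484.
%OS = 100·exp(−πζ/√(1−ζ²)) = 17.6%.

%OS ≈ 17.6%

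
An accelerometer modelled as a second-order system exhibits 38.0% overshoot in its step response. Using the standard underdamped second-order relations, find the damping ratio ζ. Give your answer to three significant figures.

ζ ≈ 0.294

ζ = −ln(OS)/√(π² + (ln OS)²). With OS = 0.380, ln OS = −0.9676 and ζ = 0.9676/3.287 = 0.294.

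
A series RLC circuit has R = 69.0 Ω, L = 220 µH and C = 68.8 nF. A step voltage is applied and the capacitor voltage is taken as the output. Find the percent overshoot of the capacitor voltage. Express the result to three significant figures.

%OS ≈ 8.90%

For a series RLC circuit (capacitor voltage as output), ω_n = 1/√(LC) = 1/√(220 µH · 68.8 nF) = 257000 rad/s.
ζ = (R/2)·√(C/L) = (69.0/2)·√(68.8 nF/220 µH) = 0.610.
Overshoot: exp(−π·0.610/√(1−0.610²)) = 0.0890, i.e. 8.90%.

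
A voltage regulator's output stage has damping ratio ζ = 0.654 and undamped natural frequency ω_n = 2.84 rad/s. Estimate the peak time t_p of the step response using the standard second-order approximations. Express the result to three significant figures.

The damped frequency is ω_d = ω_n√(1−ζ²) = 2.84·√(1−0.428) = 2.15 rad/s.
Peak time t_p = π/ω_d = π/2.15 = 1.46 s.

t_p ≈ 1.46 s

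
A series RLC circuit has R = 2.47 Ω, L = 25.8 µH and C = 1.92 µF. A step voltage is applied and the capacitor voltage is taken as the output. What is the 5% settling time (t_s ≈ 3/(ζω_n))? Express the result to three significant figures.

t_s ≈ 0.0000627 s

For a series RLC circuit (capacitor voltage as output), ω_n = 1/√(LC) = 1/√(25.8 µH · 1.92 µF) = 142000 rad/s.
ζ = (R/2)·√(C/L) = (2.47/2)·√(1.92 µF/25.8 µH) = 0.337.
t_s ≈ 3/(ζω_n) = 0.0000627 s.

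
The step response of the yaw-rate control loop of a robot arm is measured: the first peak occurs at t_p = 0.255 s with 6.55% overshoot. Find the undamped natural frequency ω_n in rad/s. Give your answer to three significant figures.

From the overshoot, ζ = −ln(OS)/√(π²+ln²(OS)) = 0.655.
t_p = π/ω_d ⇒ ω_d = 12.3 rad/s; then ω_n = ω_d/√(1−ζ²) = 16.3 rad/s.

ω_n ≈ 16.3 rad/s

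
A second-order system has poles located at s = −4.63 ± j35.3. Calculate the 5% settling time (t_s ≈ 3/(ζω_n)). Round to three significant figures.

For poles at −σ ± jω_d, ζω_n = σ = 4.63, so t_s ≈ 3/σ = 0.648 s.

t_s ≈ 0.648 s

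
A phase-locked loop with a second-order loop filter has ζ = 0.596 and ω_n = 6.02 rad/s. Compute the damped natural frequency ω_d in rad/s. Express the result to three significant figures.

ω_d = ω_n√(1−ζ²) = 6.02·√0.645 = 4.83 rad/s.

ω_d ≈ 4.83 rad/s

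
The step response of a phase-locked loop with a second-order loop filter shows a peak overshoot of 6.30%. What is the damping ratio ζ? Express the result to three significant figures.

Inverting the overshoot relation: ζ = |ln 0.0630|/√(π² + ln²0.0630) = 0.661.

ζ ≈ 0.661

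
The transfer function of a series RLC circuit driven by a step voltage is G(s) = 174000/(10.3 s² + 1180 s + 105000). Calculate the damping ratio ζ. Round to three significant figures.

Dividing through by 10.3: denominator becomes s² + 114.6 s + 10190.
So ω_n = √10190 = 101 rad/s and ζ = 114.6/(2·101) = 0.567.

ζ ≈ 0.567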